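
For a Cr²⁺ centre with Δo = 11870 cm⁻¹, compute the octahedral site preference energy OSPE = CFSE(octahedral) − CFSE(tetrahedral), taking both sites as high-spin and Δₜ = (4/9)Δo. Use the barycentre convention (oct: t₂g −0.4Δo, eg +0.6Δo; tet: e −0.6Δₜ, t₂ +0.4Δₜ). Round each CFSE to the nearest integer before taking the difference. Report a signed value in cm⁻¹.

Cr sits in group 6; removing 2 electrons leaves Cr²⁺ with 6 − 2 = 4 d electrons.
Octahedral (high-spin): t2g^3 e_g^1, CFSE = 3(−0.4) + 1(+0.6) = -0.6Δo = -0.6 × 11870 = -7122 cm⁻¹.
Tetrahedral: e^2 t2^2, CFSE = 2(−0.6) + 2(+0.4) = -0.4Δₜ = -0.4 × (4/9) × 11870 = -2110 cm⁻¹.
OSPE = -7122 − (-2110) = -5012 cm⁻¹.

-5012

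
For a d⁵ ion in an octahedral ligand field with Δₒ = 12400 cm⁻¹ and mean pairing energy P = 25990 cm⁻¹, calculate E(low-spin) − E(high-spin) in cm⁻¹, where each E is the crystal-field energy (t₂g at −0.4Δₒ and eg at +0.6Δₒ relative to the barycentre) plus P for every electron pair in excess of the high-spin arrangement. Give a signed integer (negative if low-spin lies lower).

27180

High-spin: t₂g³ eg², CFSE = 0.0Δₒ = 0 cm⁻¹.
For low-spin the configuration is t₂g⁵ eg⁰: orbital energy -2.0 × 12400 = -24800 cm⁻¹, and 2 additional pairs relative to high-spin add 51980 cm⁻¹, giving 27180 cm⁻¹.
E(LS) − E(HS) = 27180 − (0) = 27180 cm⁻¹.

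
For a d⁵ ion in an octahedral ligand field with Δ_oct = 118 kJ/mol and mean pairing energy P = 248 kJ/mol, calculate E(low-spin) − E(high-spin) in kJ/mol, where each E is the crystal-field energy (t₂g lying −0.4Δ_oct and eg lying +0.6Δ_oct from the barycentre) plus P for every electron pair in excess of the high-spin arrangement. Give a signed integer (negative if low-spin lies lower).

260

In the high-spin limit (t₂g³ eg²) the orbital term is 0.0Δ_oct = 0 kJ/mol, with no excess pairing.
Low-spin: t₂g⁵ eg⁰, orbital CFSE = -2.0Δ_oct = -236 kJ/mol; plus 2 excess pairs × P = +496 kJ/mol; total 260 kJ/mol.
E(LS) − E(HS) = 260 − (0) = 260 kJ/mol.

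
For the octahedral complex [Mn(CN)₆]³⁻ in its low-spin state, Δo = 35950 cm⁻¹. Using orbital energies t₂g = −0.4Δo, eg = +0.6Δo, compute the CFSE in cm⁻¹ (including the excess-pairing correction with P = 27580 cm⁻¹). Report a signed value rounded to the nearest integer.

-29940

Each CN⁻ contributes -1; 6 × (-1) = -6. With overall charge -3, Mn is in the +3 oxidation state.
Mn³⁺: group 7, so d-count = 7 − 3 = 4.
The d⁴ electrons fill as t₂g⁴ eg⁰.
CFSE(orbital) = 4×(-0.4Δo) + 0×(0.6Δo) = -1.6Δo; with Δo = 35950 cm⁻¹ that is -57520 cm⁻¹.
Relative to high-spin t₂g³ eg¹ (0 paired), the low-spin configuration has 1 additional pair, contributing +1 × 27580 = +27580 cm⁻¹.
Combining: -57520 + 27580 = -29940 cm⁻¹.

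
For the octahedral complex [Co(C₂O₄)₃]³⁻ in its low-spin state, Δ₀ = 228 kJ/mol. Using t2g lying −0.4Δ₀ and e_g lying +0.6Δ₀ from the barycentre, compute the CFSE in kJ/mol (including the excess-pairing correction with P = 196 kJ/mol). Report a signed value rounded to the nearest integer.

Each C₂O₄²⁻ contributes -2; 3 × (-2) = -6. With overall charge -3, Co is in the +3 oxidation state.
Co sits in group 9; removing 3 electrons leaves Co³⁺ with 9 − 3 = 6 d electrons.
The d⁶ electrons fill as t2g^6 e_g^0.
CFSE(orbital) = 6×(-0.4Δ₀) + 0×(0.6Δ₀) = -2.4Δ₀; with Δ₀ = 228 kJ/mol that is -547 kJ/mol.
High-spin d⁶ would be t2g^4 e_g^2 with 1 pair; low-spin has 3, so 2 excess pairs cost +2P = +392 kJ/mol.
Overall CFSE = -547 + 392 = -155 kJ/mol.

-155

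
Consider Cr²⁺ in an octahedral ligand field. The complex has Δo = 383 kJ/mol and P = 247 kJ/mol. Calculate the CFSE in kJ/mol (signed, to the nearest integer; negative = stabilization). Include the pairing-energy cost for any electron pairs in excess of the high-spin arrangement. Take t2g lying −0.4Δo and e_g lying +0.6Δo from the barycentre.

Group 6 minus oxidation state +2 gives a d⁴ configuration for Cr²⁺.
Since Δo = 383 kJ/mol > P = 247 kJ/mol, the complex adopts the low-spin configuration.
That gives t2g^4 e_g^0.
Orbital CFSE = -1.6Δo = -1.6 × 383 = -613 kJ/mol.
Excess pairs vs high-spin: 1 − 0 = 1; pairing cost = +247 kJ/mol.
Net CFSE = -613 + 247 = -366 kJ/mol.

-366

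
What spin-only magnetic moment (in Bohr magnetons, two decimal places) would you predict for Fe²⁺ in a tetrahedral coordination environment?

4.90 Bohr magnetons

Group 8 minus oxidation state +2 gives a d⁶ configuration for Fe²⁺.
Tetrahedral splitting is small, so the complex is high-spin.
Configuration: e³ t₂³ → 4 unpaired electrons.
μ(spin-only) = √[4(4+2)] = √24 ≈ 4.90 Bohr magnetons.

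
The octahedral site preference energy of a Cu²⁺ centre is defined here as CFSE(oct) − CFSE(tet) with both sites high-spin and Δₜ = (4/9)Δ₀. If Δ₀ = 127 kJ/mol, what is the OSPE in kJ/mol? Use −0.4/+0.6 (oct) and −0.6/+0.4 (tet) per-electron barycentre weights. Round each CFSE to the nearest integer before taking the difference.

Cu sits in group 11; removing 2 electrons leaves Cu²⁺ with 11 − 2 = 9 d electrons.
Octahedral (high-spin): t2g^6 e_g^3, CFSE = 6(−0.4) + 3(+0.6) = -0.6Δ₀ = -0.6 × 127 = -76 kJ/mol.
In a tetrahedral site the filling is e^4 t2^5: CFSE(tet) = -0.4Δₜ = -0.4 × (4/9)(127) = -23 kJ/mol.
OSPE = CFSE(oct) − CFSE(tet) = -76 − (-23) = -53 kJ/mol.

-53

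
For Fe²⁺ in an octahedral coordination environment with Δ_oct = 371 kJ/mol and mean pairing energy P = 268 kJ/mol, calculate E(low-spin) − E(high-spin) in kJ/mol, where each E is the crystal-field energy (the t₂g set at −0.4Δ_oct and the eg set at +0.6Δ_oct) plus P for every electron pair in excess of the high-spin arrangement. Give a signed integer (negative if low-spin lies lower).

Group 8 minus oxidation state +2 gives a d⁶ configuration for Fe²⁺.
High-spin d⁶ fills as t₂g⁴ eg² with CFSE 4(−0.4) + 2(+0.6) = -0.4Δ_oct = -148 kJ/mol.
Low-spin: t₂g⁶ eg⁰, orbital CFSE = -2.4Δ_oct = -890 kJ/mol; plus 2 excess pairs × P = +536 kJ/mol; total -354 kJ/mol.
E(LS) − E(HS) = -354 − (-148) = -206 kJ/mol.

-206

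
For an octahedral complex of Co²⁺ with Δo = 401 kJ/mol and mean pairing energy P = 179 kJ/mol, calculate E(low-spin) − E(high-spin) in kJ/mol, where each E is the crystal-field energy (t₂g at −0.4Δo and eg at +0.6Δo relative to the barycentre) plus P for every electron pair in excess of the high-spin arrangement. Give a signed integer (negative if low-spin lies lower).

Co sits in group 9; removing 2 electrons leaves Co²⁺ with 9 − 2 = 7 d electrons.
High-spin: t₂g⁵ eg², CFSE = -0.8Δo = -321 kJ/mol.
Low-spin t₂g⁶ eg¹ gives -1.8Δo = -722 kJ/mol, but forming 1 extra pair costs 1P = 179 kJ/mol, so E(LS) = -722 + 179 = -543 kJ/mol.
The difference is -543 − (-321) = -222 kJ/mol, so low-spin lies lower.

-222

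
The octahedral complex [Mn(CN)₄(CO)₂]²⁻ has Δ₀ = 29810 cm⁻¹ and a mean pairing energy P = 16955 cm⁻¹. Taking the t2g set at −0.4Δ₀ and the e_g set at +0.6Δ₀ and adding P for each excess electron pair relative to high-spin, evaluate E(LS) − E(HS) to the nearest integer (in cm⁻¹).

-25710

Ligand charges: 4×(-1) from CN⁻ and 2×(+0) from CO sum to -4; with overall charge -2, Mn is +2.
Mn²⁺: group 7, so d-count = 7 − 2 = 5.
In the high-spin limit (t2g^3 e_g^2) the orbital term is 0.0Δ₀ = 0 cm⁻¹, with no excess pairing.
Low-spin: t2g^5 e_g^0, orbital CFSE = -2.0Δ₀ = -59620 cm⁻¹; plus 2 excess pairs × P = +33910 cm⁻¹; total -25710 cm⁻¹.
E(LS) − E(HS) = -25710 − (0) = -25710 cm⁻¹.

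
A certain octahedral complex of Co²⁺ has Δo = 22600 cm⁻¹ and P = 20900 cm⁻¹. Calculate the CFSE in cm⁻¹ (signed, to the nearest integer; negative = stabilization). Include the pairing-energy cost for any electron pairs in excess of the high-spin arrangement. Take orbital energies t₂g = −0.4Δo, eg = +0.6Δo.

Group 9 minus oxidation state +2 gives a d⁷ configuration for Co²⁺.
Here Δo > P (22600 > 20900), so the low-spin state is favoured.
That gives t₂g⁶ eg¹.
Orbital CFSE = -1.8Δo = -1.8 × 22600 = -40680 cm⁻¹.
Excess pairs vs high-spin: 3 − 2 = 1; pairing cost = +20900 cm⁻¹.
Net CFSE = -40680 + 20900 = -19780 cm⁻¹.

-19780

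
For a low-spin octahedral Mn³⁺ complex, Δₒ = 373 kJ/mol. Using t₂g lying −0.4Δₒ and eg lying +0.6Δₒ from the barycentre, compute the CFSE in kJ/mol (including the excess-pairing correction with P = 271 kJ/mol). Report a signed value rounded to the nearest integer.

-326

Mn³⁺: group 7, so d-count = 7 − 3 = 4.
Configuration: t₂g⁴ eg⁰.
Orbital CFSE = 4(-0.4) + 0(0.6) = -1.6Δₒ = -1.6 × 373 = -597 kJ/mol.
Relative to high-spin t₂g³ eg¹ (0 paired), the low-spin configuration has 1 additional pair, contributing +1 × 271 = +271 kJ/mol.
Overall CFSE = -597 + 271 = -326 kJ/mol.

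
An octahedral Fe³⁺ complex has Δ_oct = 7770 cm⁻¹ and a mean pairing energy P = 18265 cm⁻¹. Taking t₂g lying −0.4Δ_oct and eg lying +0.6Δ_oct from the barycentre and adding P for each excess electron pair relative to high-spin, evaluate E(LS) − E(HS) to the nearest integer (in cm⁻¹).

Fe sits in group 8; removing 3 electrons leaves Fe³⁺ with 8 − 3 = 5 d electrons.
In the high-spin limit (t₂g³ eg²) the orbital term is 0.0Δ_oct = 0 cm⁻¹, with no excess pairing.
For low-spin the configuration is t₂g⁵ eg⁰: orbital energy -2.0 × 7770 = -15540 cm⁻¹, and 2 additional pairs relative to high-spin add 36530 cm⁻¹, giving 20990 cm⁻¹.
The difference is 20990 − (0) = 20990 cm⁻¹, so high-spin lies lower.

20990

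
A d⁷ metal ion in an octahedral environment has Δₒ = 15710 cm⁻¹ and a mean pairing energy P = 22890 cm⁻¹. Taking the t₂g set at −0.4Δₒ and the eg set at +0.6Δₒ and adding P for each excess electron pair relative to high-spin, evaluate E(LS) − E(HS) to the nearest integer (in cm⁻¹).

7180

In the high-spin limit (t₂g⁵ eg²) the orbital term is -0.8Δₒ = -12568 cm⁻¹, with no excess pairing.
Low-spin: t₂g⁶ eg¹, orbital CFSE = -1.8Δₒ = -28278 cm⁻¹; plus 1 excess pair × P = +22890 cm⁻¹; total -5388 cm⁻¹.
E(LS) − E(HS) = -5388 − (-12568) = 7180 cm⁻¹.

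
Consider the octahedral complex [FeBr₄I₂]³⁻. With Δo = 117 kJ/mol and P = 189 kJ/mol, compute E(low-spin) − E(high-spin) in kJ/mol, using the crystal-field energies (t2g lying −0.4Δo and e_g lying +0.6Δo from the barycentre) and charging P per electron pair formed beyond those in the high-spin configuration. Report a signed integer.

Ligand charges: 4×(-1) from Br⁻ and 2×(-1) from I⁻ sum to -6; with overall charge -3, Fe is +3.
Group 8 minus oxidation state +3 gives a d⁵ configuration for Fe³⁺.
High-spin d⁵ fills as t2g^3 e_g^2 with CFSE 3(−0.4) + 2(+0.6) = 0.0Δo = 0 kJ/mol.
Low-spin t2g^5 e_g^0 gives -2.0Δo = -234 kJ/mol, but forming 2 extra pairs costs 2P = 378 kJ/mol, so E(LS) = -234 + 378 = 144 kJ/mol.
The difference is 144 − (0) = 144 kJ/mol, so high-spin lies lower.

144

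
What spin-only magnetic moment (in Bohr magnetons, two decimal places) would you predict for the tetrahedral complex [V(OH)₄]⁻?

2.83 Bohr magnetons

Each OH⁻ contributes -1; 4 × (-1) = -4. With overall charge -1, V is in the +3 oxidation state.
Group 5 minus oxidation state +3 gives a d² configuration for V³⁺.
Tetrahedral splitting is small, so the complex is high-spin.
Configuration: e^2 t2^0 → 2 unpaired electrons.
μ(spin-only) = √[2(2+2)] = √8 ≈ 2.83 Bohr magnetons.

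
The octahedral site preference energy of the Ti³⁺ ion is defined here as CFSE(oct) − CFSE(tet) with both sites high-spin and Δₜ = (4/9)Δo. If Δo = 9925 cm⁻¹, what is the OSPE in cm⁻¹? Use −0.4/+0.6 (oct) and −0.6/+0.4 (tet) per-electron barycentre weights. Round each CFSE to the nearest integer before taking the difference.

-1323

Ti sits in group 4; removing 3 electrons leaves Ti³⁺ with 4 − 3 = 1 d electrons.
Octahedral (high-spin): t2g^1 e_g^0, CFSE = 1(−0.4) + 0(+0.6) = -0.4Δo = -0.4 × 9925 = -3970 cm⁻¹.
In a tetrahedral site the filling is e^1 t2^0: CFSE(tet) = -0.6Δₜ = -0.6 × (4/9)(9925) = -2647 cm⁻¹.
OSPE = CFSE(oct) − CFSE(tet) = -3970 − (-2647) = -1323 cm⁻¹.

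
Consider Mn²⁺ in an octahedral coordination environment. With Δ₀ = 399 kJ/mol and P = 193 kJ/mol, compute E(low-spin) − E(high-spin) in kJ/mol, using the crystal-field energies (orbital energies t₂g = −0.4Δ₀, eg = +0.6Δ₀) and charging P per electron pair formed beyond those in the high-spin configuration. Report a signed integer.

Mn sits in group 7; removing 2 electrons leaves Mn²⁺ with 7 − 2 = 5 d electrons.
High-spin: t₂g³ eg², CFSE = 0.0Δ₀ = 0 kJ/mol.
Low-spin: t₂g⁵ eg⁰, orbital CFSE = -2.0Δ₀ = -798 kJ/mol; plus 2 excess pairs × P = +386 kJ/mol; total -412 kJ/mol.
Thus E(LS) − E(HS) = -412 kJ/mol.

-412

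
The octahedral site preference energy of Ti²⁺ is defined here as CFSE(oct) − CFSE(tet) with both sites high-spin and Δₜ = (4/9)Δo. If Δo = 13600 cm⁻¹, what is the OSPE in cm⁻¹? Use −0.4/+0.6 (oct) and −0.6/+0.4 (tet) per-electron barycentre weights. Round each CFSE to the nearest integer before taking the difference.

-3627

Ti is in group 4, so Ti²⁺ is d² (4 − 2 = 2).
In an octahedral site d² (HS) is t₂g² eg⁰, giving CFSE(oct) = -0.8Δo = -10880 cm⁻¹.
Tetrahedral e² t₂⁰ gives -1.2Δₜ = -1.2 × (4/9) × 13600 = -7253 cm⁻¹.
OSPE = CFSE(oct) − CFSE(tet) = -10880 − (-7253) = -3627 cm⁻¹.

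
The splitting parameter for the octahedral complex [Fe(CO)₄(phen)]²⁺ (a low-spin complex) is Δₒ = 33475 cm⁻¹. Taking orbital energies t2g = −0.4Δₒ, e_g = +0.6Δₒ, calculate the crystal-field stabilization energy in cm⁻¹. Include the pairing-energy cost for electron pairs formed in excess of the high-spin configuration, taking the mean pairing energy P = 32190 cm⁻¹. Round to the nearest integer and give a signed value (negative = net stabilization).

Ligand charges: 4×(+0) from CO and 1×(+0) from phen sum to +0; with overall charge +2, Fe is +2.
Fe sits in group 8; removing 2 electrons leaves Fe²⁺ with 8 − 2 = 6 d electrons.
The d⁶ electrons fill as t2g^6 e_g^0.
CFSE(orbital) = 6×(-0.4Δₒ) + 0×(0.6Δₒ) = -2.4Δₒ; with Δₒ = 33475 cm⁻¹ that is -80340 cm⁻¹.
Relative to high-spin t2g^4 e_g^2 (1 paired), the low-spin configuration has 2 additional pairs, contributing +2 × 32190 = +64380 cm⁻¹.
Combining: -80340 + 64380 = -15960 cm⁻¹.

-15960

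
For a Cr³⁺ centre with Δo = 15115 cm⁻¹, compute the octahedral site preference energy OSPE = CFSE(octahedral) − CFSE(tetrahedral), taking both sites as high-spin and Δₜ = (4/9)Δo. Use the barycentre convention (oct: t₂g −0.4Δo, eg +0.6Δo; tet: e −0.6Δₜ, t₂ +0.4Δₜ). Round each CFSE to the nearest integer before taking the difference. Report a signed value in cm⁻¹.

-12764

Cr is in group 6, so Cr³⁺ is d³ (6 − 3 = 3).
In an octahedral site d³ (HS) is t₂g³ eg⁰, giving CFSE(oct) = -1.2Δo = -18138 cm⁻¹.
Tetrahedral e² t₂¹ gives -0.8Δₜ = -0.8 × (4/9) × 15115 = -5374 cm⁻¹.
Subtracting, OSPE = -18138 − (-5374) = -12764 cm⁻¹.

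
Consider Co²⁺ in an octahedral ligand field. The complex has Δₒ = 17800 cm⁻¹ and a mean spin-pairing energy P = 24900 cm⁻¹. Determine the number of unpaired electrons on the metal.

Co²⁺: group 9, so d-count = 9 − 2 = 7.
With Δₒ < P the complex is high-spin.
That gives t₂g⁵ eg².
Unpaired electrons: 3.

3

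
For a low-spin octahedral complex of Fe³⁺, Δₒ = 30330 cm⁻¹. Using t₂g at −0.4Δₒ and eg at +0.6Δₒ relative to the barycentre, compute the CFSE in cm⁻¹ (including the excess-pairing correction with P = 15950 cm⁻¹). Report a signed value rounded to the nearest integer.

Fe sits in group 8; removing 3 electrons leaves Fe³⁺ with 8 − 3 = 5 d electrons.
Configuration: t₂g⁵ eg⁰.
The orbital stabilization is -2.0Δₒ = -2.0 × 30330 = -60660 cm⁻¹.
High-spin d⁵ would be t₂g³ eg² with 0 pairs; low-spin has 2, so 2 excess pairs cost +2P = +31900 cm⁻¹.
Combining: -60660 + 31900 = -28760 cm⁻¹.

-28760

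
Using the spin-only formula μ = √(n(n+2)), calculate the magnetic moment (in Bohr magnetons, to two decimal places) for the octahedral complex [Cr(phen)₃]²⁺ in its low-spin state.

phen is neutral, so the +2 overall charge sits on Cr: oxidation state +2.
Group 6 minus oxidation state +2 gives a d⁴ configuration for Cr²⁺.
Configuration: t2g^4 e_g^0 → 2 unpaired electrons.
μ(spin-only) = √[2(2+2)] = √8 ≈ 2.83 Bohr magnetons.

2.83 Bohr magnetons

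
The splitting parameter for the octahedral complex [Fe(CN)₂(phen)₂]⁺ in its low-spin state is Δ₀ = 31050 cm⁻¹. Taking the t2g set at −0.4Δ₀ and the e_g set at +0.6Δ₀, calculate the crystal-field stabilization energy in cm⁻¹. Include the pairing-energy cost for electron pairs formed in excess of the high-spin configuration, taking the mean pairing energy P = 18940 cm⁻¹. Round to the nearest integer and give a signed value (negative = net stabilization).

Ligand charges: 2×(-1) from CN⁻ and 2×(+0) from phen sum to -2; with overall charge +1, Fe is +3.
Fe is in group 8, so Fe³⁺ is d⁵ (8 − 3 = 5).
Configuration: t2g^5 e_g^0.
CFSE(orbital) = 5×(-0.4Δ₀) + 0×(0.6Δ₀) = -2.0Δ₀; with Δ₀ = 31050 cm⁻¹ that is -62100 cm⁻¹.
Pairing penalty: 2 pairs vs 0 in the high-spin reference → 2 extra × P = 37880 cm⁻¹.
Net CFSE = -62100 + 37880 = -24220 cm⁻¹.

-24220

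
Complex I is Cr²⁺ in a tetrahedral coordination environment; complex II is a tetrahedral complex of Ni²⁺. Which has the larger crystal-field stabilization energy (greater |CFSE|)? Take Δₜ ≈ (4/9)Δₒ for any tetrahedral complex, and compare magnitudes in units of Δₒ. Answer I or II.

II

I: Group 6 minus oxidation state +2 gives a d⁴ configuration for Cr²⁺; With tetrahedral geometry the complex is necessarily high-spin; e^2 t2^2, CFSE = -0.4Δₜ ≈ -0.18Δₒ.
II: Group 10 minus oxidation state +2 gives a d⁸ configuration for Ni²⁺; Tetrahedral fields are weak (Δₜ ≈ 4/9 Δₒ), so electrons fill high-spin; e^4 t2^4, CFSE = -0.8Δₜ ≈ -0.36Δₒ.
So II has the larger |CFSE|.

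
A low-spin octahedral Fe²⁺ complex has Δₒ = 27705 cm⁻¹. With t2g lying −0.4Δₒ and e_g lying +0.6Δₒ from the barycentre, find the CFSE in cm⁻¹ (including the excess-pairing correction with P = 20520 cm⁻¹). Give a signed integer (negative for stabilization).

-25452

Fe is in group 8, so Fe²⁺ is d⁶ (8 − 2 = 6).
Configuration: t2g^6 e_g^0.
The orbital stabilization is -2.4Δₒ = -2.4 × 27705 = -66492 cm⁻¹.
High-spin d⁶ would be t2g^4 e_g^2 with 1 pair; low-spin has 3, so 2 excess pairs cost +2P = +41040 cm⁻¹.
Net CFSE = -66492 + 41040 = -25452 cm⁻¹.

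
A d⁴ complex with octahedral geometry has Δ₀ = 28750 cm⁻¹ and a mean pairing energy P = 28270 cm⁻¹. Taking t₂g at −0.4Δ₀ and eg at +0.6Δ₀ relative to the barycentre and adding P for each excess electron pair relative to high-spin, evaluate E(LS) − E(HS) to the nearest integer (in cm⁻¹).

High-spin: t₂g³ eg¹, CFSE = -0.6Δ₀ = -17250 cm⁻¹.
Low-spin: t₂g⁴ eg⁰, orbital CFSE = -1.6Δ₀ = -46000 cm⁻¹; plus 1 excess pair × P = +28270 cm⁻¹; total -17730 cm⁻¹.
E(LS) − E(HS) = -17730 − (-17250) = -480 cm⁻¹.

-480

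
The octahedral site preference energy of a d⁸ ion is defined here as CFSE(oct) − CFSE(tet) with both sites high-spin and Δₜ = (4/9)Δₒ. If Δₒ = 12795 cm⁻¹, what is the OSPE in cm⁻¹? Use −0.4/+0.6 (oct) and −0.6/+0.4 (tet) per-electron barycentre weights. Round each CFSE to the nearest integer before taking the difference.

-10805

In an octahedral site d⁸ (HS) is t₂g⁶ eg², giving CFSE(oct) = -1.2Δₒ = -15354 cm⁻¹.
In a tetrahedral site the filling is e⁴ t₂⁴: CFSE(tet) = -0.8Δₜ = -0.8 × (4/9)(12795) = -4549 cm⁻¹.
OSPE = -15354 − (-4549) = -10805 cm⁻¹.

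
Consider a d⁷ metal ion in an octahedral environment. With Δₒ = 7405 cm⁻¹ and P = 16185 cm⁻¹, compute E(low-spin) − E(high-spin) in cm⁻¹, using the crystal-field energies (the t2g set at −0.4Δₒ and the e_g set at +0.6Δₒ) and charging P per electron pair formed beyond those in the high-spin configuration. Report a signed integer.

In the high-spin limit (t2g^5 e_g^2) the orbital term is -0.8Δₒ = -5924 cm⁻¹, with no excess pairing.
For low-spin the configuration is t2g^6 e_g^1: orbital energy -1.8 × 7405 = -13329 cm⁻¹, and 1 additional pair relative to high-spin adds 16185 cm⁻¹, giving 2856 cm⁻¹.
E(LS) − E(HS) = 2856 − (-5924) = 8780 cm⁻¹.

8780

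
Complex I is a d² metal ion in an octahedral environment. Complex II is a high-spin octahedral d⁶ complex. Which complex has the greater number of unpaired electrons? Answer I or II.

II

I: t2g^2 e_g^0 → 2 unpaired.
II: t₂g⁴ eg² → 4 unpaired.
So II has more unpaired electrons.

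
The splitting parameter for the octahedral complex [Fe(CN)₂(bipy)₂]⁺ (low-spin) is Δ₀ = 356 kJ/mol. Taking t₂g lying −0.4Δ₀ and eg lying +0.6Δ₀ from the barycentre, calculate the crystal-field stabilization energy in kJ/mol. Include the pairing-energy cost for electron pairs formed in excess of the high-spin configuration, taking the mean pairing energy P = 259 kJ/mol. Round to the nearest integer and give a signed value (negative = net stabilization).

-194

Ligand charges: 2×(-1) from CN⁻ and 2×(+0) from bipy sum to -2; with overall charge +1, Fe is +3.
Fe is in group 8, so Fe³⁺ is d⁵ (8 − 3 = 5).
Electron filling gives t₂g⁵ eg⁰.
The orbital stabilization is -2.0Δ₀ = -2.0 × 356 = -712 kJ/mol.
Pairing penalty: 2 pairs vs 0 in the high-spin reference → 2 extra × P = 518 kJ/mol.
Overall CFSE = -712 + 518 = -194 kJ/mol.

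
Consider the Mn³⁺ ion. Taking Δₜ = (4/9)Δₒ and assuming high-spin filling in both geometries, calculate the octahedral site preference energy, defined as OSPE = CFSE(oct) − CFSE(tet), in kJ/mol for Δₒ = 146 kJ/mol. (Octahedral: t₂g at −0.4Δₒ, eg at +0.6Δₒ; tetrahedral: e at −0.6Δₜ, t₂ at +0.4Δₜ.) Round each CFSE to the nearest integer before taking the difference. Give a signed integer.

Mn sits in group 7; removing 3 electrons leaves Mn³⁺ with 7 − 3 = 4 d electrons.
Octahedral high-spin t₂g³ eg¹: CFSE = -0.6 × 146 = -88 kJ/mol.
Tetrahedral: e² t₂², CFSE = 2(−0.6) + 2(+0.4) = -0.4Δₜ = -0.4 × (4/9) × 146 = -26 kJ/mol.
OSPE = -88 − (-26) = -62 kJ/mol.

-62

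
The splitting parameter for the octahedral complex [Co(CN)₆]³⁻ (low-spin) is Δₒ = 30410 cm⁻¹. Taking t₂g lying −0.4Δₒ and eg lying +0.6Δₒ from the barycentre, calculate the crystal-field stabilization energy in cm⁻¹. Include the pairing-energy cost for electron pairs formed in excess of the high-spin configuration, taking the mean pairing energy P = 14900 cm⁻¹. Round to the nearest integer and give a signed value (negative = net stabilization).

Each CN⁻ contributes -1; 6 × (-1) = -6. With overall charge -3, Co is in the +3 oxidation state.
Co is in group 9, so Co³⁺ is d⁶ (9 − 3 = 6).
Configuration: t₂g⁶ eg⁰.
CFSE(orbital) = 6×(-0.4Δₒ) + 0×(0.6Δₒ) = -2.4Δₒ; with Δₒ = 30410 cm⁻¹ that is -72984 cm⁻¹.
Relative to high-spin t₂g⁴ eg² (1 paired), the low-spin configuration has 2 additional pairs, contributing +2 × 14900 = +29800 cm⁻¹.
Combining: -72984 + 29800 = -43184 cm⁻¹.

-43184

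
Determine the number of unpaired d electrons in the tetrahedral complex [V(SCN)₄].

1

Each SCN⁻ contributes -1; 4 × (-1) = -4. With overall charge +0, V is in the +4 oxidation state.
V is in group 5, so V⁴⁺ is d¹ (5 − 4 = 1).
With tetrahedral geometry the complex is necessarily high-spin.
Configuration: e¹ t₂⁰, giving 1 unpaired electron.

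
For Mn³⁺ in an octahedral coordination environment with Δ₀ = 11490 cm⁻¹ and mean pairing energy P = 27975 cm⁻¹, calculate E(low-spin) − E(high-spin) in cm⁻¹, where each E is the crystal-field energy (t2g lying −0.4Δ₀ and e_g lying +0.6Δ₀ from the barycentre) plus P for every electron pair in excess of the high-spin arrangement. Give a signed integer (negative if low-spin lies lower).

16485

Mn sits in group 7; removing 3 electrons leaves Mn³⁺ with 7 − 3 = 4 d electrons.
High-spin: t2g^3 e_g^1, CFSE = -0.6Δ₀ = -6894 cm⁻¹.
Low-spin t2g^4 e_g^0 gives -1.6Δ₀ = -18384 cm⁻¹, but forming 1 extra pair costs 1P = 27975 cm⁻¹, so E(LS) = -18384 + 27975 = 9591 cm⁻¹.
The difference is 9591 − (-6894) = 16485 cm⁻¹, so high-spin lies lower.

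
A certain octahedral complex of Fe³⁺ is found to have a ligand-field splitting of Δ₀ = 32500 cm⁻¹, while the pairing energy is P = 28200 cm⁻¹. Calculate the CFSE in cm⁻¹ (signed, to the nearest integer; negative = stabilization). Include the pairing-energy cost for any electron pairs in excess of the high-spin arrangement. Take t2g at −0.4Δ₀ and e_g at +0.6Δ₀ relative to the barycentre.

-8600

Group 8 minus oxidation state +3 gives a d⁵ configuration for Fe³⁺.
Here Δ₀ > P (32500 > 28200), so the low-spin state is favoured.
Filling d⁵ accordingly: t2g^5 e_g^0.
Orbital CFSE = -2.0Δ₀ = -2.0 × 32500 = -65000 cm⁻¹.
Excess pairs vs high-spin: 2 − 0 = 2; pairing cost = +56400 cm⁻¹.
Net CFSE = -65000 + 56400 = -8600 cm⁻¹.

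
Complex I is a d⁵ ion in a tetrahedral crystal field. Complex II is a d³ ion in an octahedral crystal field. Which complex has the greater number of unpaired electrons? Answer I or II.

I

I: With tetrahedral geometry the complex is necessarily high-spin; e² t₂³ → 5 unpaired.
II: t₂g³ eg⁰ → 3 unpaired.
So I has more unpaired electrons.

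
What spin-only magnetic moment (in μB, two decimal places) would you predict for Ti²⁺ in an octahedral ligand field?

Group 4 minus oxidation state +2 gives a d² configuration for Ti²⁺.
Configuration: t2g^2 e_g^0 → 2 unpaired electrons.
μ(spin-only) = √[2(2+2)] = √8 ≈ 2.83 μB.

2.83 μB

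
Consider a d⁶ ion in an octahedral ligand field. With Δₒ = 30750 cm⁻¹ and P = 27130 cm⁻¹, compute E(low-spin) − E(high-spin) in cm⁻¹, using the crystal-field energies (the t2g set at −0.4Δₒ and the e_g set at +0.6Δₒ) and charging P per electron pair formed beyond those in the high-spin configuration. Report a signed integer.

-7240

High-spin d⁶ fills as t2g^4 e_g^2 with CFSE 4(−0.4) + 2(+0.6) = -0.4Δₒ = -12300 cm⁻¹.
Low-spin t2g^6 e_g^0 gives -2.4Δₒ = -73800 cm⁻¹, but forming 2 extra pairs costs 2P = 54260 cm⁻¹, so E(LS) = -73800 + 54260 = -19540 cm⁻¹.
E(LS) − E(HS) = -19540 − (-12300) = -7240 cm⁻¹.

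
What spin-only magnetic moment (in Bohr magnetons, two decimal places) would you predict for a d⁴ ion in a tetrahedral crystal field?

4.90 Bohr magnetons

With tetrahedral geometry the complex is necessarily high-spin.
Configuration: e^2 t2^2 → 4 unpaired electrons.
μ(spin-only) = √[4(4+2)] = √24 ≈ 4.90 Bohr magnetons.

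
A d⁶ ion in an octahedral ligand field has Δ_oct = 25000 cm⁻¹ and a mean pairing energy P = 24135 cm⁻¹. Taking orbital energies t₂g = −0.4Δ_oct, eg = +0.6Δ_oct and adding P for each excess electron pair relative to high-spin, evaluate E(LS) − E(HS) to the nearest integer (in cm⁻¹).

In the high-spin limit (t₂g⁴ eg²) the orbital term is -0.4Δ_oct = -10000 cm⁻¹, with no excess pairing.
Low-spin t₂g⁶ eg⁰ gives -2.4Δ_oct = -60000 cm⁻¹, but forming 2 extra pairs costs 2P = 48270 cm⁻¹, so E(LS) = -60000 + 48270 = -11730 cm⁻¹.
The difference is -11730 − (-10000) = -1730 cm⁻¹, so low-spin lies lower.

-1730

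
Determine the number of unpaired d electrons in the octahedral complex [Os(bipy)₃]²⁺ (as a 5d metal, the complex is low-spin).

0

bipy is neutral, so the +2 overall charge sits on Os: oxidation state +2.
Os is in group 8, so Os²⁺ is d⁶ (8 − 2 = 6).
Configuration: t₂g⁶ eg⁰, giving 0 unpaired electrons.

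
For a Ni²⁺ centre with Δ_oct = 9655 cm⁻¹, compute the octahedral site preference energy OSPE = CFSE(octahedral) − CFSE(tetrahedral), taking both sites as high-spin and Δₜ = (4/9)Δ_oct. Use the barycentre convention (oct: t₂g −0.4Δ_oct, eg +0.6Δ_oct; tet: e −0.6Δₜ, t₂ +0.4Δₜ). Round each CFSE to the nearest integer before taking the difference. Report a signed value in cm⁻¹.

-8153

Ni is in group 10, so Ni²⁺ is d⁸ (10 − 2 = 8).
Octahedral high-spin t2g^6 e_g^2: CFSE = -1.2 × 9655 = -11586 cm⁻¹.
In a tetrahedral site the filling is e^4 t2^4: CFSE(tet) = -0.8Δₜ = -0.8 × (4/9)(9655) = -3433 cm⁻¹.
OSPE = CFSE(oct) − CFSE(tet) = -11586 − (-3433) = -8153 cm⁻¹.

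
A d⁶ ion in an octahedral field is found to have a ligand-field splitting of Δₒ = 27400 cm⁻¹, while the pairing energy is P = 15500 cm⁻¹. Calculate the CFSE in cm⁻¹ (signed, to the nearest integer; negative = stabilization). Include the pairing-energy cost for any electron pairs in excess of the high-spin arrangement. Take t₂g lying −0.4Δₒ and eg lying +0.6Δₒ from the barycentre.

Here Δₒ > P (27400 > 15500), so the low-spin state is favoured.
Filling d⁶ accordingly: t₂g⁶ eg⁰.
Orbital CFSE = -2.4Δₒ = -2.4 × 27400 = -65760 cm⁻¹.
Excess pairs vs high-spin: 3 − 1 = 2; pairing cost = +31000 cm⁻¹.
Net CFSE = -65760 + 31000 = -34760 cm⁻¹.

-34760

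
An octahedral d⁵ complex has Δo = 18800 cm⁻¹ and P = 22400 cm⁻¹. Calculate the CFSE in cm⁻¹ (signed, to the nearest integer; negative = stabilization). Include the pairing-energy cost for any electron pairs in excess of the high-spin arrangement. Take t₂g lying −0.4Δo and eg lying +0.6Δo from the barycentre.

Since Δo = 18800 cm⁻¹ < P = 22400 cm⁻¹, the complex adopts the high-spin configuration.
Configuration: t₂g³ eg².
Orbital CFSE = 0.0Δo = 0.0 × 18800 = 0 cm⁻¹.
High-spin has no excess pairs, so no pairing correction applies.

0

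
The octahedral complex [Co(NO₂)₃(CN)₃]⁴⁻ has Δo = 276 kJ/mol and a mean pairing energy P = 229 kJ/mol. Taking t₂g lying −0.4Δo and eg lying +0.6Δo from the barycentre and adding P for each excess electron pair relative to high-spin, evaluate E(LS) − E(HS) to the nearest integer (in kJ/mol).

-47

Ligand charges: 3×(-1) from NO₂⁻ and 3×(-1) from CN⁻ sum to -6; with overall charge -4, Co is +2.
Co sits in group 9; removing 2 electrons leaves Co²⁺ with 9 − 2 = 7 d electrons.
High-spin: t₂g⁵ eg², CFSE = -0.8Δo = -221 kJ/mol.
For low-spin the configuration is t₂g⁶ eg¹: orbital energy -1.8 × 276 = -497 kJ/mol, and 1 additional pair relative to high-spin adds 229 kJ/mol, giving -268 kJ/mol.
Thus E(LS) − E(HS) = -47 kJ/mol.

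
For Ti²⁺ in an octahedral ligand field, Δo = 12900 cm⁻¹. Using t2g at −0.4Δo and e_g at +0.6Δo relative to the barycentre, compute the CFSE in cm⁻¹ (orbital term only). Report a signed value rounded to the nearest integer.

-10320

Group 4 minus oxidation state +2 gives a d² configuration for Ti²⁺.
The d² electrons fill as t2g^2 e_g^0.
The orbital stabilization is -0.8Δo = -0.8 × 12900 = -10320 cm⁻¹.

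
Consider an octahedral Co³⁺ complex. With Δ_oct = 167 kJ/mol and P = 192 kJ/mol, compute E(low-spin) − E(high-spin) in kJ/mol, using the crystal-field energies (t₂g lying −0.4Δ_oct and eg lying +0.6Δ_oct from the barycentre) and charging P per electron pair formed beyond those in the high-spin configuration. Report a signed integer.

Group 9 minus oxidation state +3 gives a d⁶ configuration for Co³⁺.
In the high-spin limit (t₂g⁴ eg²) the orbital term is -0.4Δ_oct = -67 kJ/mol, with no excess pairing.
Low-spin: t₂g⁶ eg⁰, orbital CFSE = -2.4Δ_oct = -401 kJ/mol; plus 2 excess pairs × P = +384 kJ/mol; total -17 kJ/mol.
E(LS) − E(HS) = -17 − (-67) = 50 kJ/mol.

50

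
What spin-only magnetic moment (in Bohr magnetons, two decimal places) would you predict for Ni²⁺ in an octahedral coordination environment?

2.83 Bohr magnetons

Ni is in group 10, so Ni²⁺ is d⁸ (10 − 2 = 8).
Configuration: t₂g⁶ eg² → 2 unpaired electrons.
μ(spin-only) = √[2(2+2)] = √8 ≈ 2.83 Bohr magnetons.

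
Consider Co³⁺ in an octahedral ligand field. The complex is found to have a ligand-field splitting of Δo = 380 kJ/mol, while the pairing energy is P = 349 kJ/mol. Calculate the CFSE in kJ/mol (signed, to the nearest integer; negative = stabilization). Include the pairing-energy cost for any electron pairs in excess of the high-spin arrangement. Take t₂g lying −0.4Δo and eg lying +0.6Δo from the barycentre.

-214

Co sits in group 9; removing 3 electrons leaves Co³⁺ with 9 − 3 = 6 d electrons.
Since Δo = 380 kJ/mol > P = 349 kJ/mol, the complex adopts the low-spin configuration.
Configuration: t₂g⁶ eg⁰.
Orbital CFSE = -2.4Δo = -2.4 × 380 = -912 kJ/mol.
Excess pairs vs high-spin: 3 − 1 = 2; pairing cost = +698 kJ/mol.
Net CFSE = -912 + 698 = -214 kJ/mol.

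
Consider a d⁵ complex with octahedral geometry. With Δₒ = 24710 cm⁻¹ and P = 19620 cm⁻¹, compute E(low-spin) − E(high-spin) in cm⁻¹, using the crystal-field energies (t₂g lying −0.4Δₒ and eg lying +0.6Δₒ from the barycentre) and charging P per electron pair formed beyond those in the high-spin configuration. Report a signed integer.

-10180

In the high-spin limit (t₂g³ eg²) the orbital term is 0.0Δₒ = 0 cm⁻¹, with no excess pairing.
Low-spin: t₂g⁵ eg⁰, orbital CFSE = -2.0Δₒ = -49420 cm⁻¹; plus 2 excess pairs × P = +39240 cm⁻¹; total -10180 cm⁻¹.
E(LS) − E(HS) = -10180 − (0) = -10180 cm⁻¹.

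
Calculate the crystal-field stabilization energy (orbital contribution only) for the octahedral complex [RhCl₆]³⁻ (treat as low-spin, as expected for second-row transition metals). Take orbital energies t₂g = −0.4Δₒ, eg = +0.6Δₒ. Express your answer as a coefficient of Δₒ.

-2.4 Δₒ

Each Cl⁻ contributes -1; 6 × (-1) = -6. With overall charge -3, Rh is in the +3 oxidation state.
Rh³⁺: group 9, so d-count = 9 − 3 = 6.
Configuration: t₂g⁶ eg⁰.
CFSE = 6(-0.4Δₒ) + 0(0.6Δₒ) = -2.4Δₒ + 0.0Δₒ = -2.4Δₒ.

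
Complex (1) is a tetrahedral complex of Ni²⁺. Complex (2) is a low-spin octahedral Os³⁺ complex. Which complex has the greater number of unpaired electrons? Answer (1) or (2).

(1)

(1): Group 10 minus oxidation state +2 gives a d⁸ configuration for Ni²⁺; With tetrahedral geometry the complex is necessarily high-spin; e⁴ t₂⁴ → 2 unpaired.
(2): Os sits in group 8; removing 3 electrons leaves Os³⁺ with 8 − 3 = 5 d electrons; t₂g⁵ eg⁰ → 1 unpaired.
So (1) has more unpaired electrons.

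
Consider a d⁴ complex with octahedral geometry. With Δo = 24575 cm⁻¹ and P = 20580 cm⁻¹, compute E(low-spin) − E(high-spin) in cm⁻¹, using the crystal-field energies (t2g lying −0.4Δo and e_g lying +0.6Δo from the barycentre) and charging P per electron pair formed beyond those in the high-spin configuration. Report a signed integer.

In the high-spin limit (t2g^3 e_g^1) the orbital term is -0.6Δo = -14745 cm⁻¹, with no excess pairing.
Low-spin t2g^4 e_g^0 gives -1.6Δo = -39320 cm⁻¹, but forming 1 extra pair costs 1P = 20580 cm⁻¹, so E(LS) = -39320 + 20580 = -18740 cm⁻¹.
Thus E(LS) − E(HS) = -3995 cm⁻¹.

-3995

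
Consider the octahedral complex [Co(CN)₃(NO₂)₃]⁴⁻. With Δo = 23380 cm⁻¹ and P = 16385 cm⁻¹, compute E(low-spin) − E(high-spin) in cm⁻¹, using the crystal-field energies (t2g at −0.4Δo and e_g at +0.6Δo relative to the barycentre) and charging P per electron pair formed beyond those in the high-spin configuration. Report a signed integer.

-6995

Ligand charges: 3×(-1) from CN⁻ and 3×(-1) from NO₂⁻ sum to -6; with overall charge -4, Co is +2.
Co is in group 9, so Co²⁺ is d⁷ (9 − 2 = 7).
High-spin d⁷ fills as t2g^5 e_g^2 with CFSE 5(−0.4) + 2(+0.6) = -0.8Δo = -18704 cm⁻¹.
Low-spin: t2g^6 e_g^1, orbital CFSE = -1.8Δo = -42084 cm⁻¹; plus 1 excess pair × P = +16385 cm⁻¹; total -25699 cm⁻¹.
Thus E(LS) − E(HS) = -6995 cm⁻¹.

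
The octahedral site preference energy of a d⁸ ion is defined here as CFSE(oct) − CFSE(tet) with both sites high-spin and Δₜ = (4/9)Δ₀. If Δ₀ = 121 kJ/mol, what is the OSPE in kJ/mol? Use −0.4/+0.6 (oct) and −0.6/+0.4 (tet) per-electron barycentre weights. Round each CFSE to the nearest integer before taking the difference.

In an octahedral site d⁸ (HS) is t2g^6 e_g^2, giving CFSE(oct) = -1.2Δ₀ = -145 kJ/mol.
In a tetrahedral site the filling is e^4 t2^4: CFSE(tet) = -0.8Δₜ = -0.8 × (4/9)(121) = -43 kJ/mol.
OSPE = -145 − (-43) = -102 kJ/mol.

-102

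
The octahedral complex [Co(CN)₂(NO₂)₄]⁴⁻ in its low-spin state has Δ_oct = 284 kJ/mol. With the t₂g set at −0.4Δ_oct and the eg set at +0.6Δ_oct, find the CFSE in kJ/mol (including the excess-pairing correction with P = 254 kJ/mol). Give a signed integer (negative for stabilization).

-257

Ligand charges: 2×(-1) from CN⁻ and 4×(-1) from NO₂⁻ sum to -6; with overall charge -4, Co is +2.
Co is in group 9, so Co²⁺ is d⁷ (9 − 2 = 7).
The d⁷ electrons fill as t₂g⁶ eg¹.
The orbital stabilization is -1.8Δ_oct = -1.8 × 284 = -511 kJ/mol.
High-spin d⁷ would be t₂g⁵ eg² with 2 pairs; low-spin has 3, so 1 excess pair costs +1P = +254 kJ/mol.
Overall CFSE = -511 + 254 = -257 kJ/mol.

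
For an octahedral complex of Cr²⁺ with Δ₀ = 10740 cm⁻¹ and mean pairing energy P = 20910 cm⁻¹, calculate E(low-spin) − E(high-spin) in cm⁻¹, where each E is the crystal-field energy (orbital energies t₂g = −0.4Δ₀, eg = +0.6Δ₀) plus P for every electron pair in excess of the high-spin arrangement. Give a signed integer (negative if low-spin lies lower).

Cr²⁺: group 6, so d-count = 6 − 2 = 4.
In the high-spin limit (t₂g³ eg¹) the orbital term is -0.6Δ₀ = -6444 cm⁻¹, with no excess pairing.
Low-spin: t₂g⁴ eg⁰, orbital CFSE = -1.6Δ₀ = -17184 cm⁻¹; plus 1 excess pair × P = +20910 cm⁻¹; total 3726 cm⁻¹.
The difference is 3726 − (-6444) = 10170 cm⁻¹, so high-spin lies lower.

10170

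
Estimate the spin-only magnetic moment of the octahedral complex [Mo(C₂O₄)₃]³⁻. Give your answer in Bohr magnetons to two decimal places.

3.87 Bohr magnetons

Each C₂O₄²⁻ contributes -2; 3 × (-2) = -6. With overall charge -3, Mo is in the +3 oxidation state.
Mo³⁺: group 6, so d-count = 6 − 3 = 3.
Configuration: t2g^3 e_g^0 → 3 unpaired electrons.
μ(spin-only) = √[3(3+2)] = √15 ≈ 3.87 Bohr magnetons.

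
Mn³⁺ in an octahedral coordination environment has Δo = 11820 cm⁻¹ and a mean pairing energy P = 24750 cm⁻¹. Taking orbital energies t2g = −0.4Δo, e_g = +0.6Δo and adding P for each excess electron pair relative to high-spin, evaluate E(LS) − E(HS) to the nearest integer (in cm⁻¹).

12930

Mn is in group 7, so Mn³⁺ is d⁴ (7 − 3 = 4).
High-spin: t2g^3 e_g^1, CFSE = -0.6Δo = -7092 cm⁻¹.
Low-spin t2g^4 e_g^0 gives -1.6Δo = -18912 cm⁻¹, but forming 1 extra pair costs 1P = 24750 cm⁻¹, so E(LS) = -18912 + 24750 = 5838 cm⁻¹.
E(LS) − E(HS) = 5838 − (-7092) = 12930 cm⁻¹.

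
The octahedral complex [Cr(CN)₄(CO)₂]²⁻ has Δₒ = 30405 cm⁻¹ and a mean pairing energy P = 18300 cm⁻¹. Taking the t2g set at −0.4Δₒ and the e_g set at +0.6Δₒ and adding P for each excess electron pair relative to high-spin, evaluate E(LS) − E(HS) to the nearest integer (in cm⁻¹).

-12105

Ligand charges: 4×(-1) from CN⁻ and 2×(+0) from CO sum to -4; with overall charge -2, Cr is +2.
Group 6 minus oxidation state +2 gives a d⁴ configuration for Cr²⁺.
High-spin: t2g^3 e_g^1, CFSE = -0.6Δₒ = -18243 cm⁻¹.
For low-spin the configuration is t2g^4 e_g^0: orbital energy -1.6 × 30405 = -48648 cm⁻¹, and 1 additional pair relative to high-spin adds 18300 cm⁻¹, giving -30348 cm⁻¹.
E(LS) − E(HS) = -30348 − (-18243) = -12105 cm⁻¹.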